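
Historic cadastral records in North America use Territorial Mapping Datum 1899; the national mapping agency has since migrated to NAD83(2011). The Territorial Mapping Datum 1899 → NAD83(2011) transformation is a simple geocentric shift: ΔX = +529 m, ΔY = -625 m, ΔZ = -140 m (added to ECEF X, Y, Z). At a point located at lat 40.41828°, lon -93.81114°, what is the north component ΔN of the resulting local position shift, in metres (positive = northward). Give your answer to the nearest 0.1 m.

At φ = 40.41828°, λ = -93.81114°: sin φ = 0.648363, cos φ = 0.761331, sin λ = -0.997789, cos λ = -0.066468.
ΔN = −sin φ cos λ·ΔX − sin φ sin λ·ΔY + cos φ·ΔZ = −(0.648363)(-0.066468)(529) − (0.648363)(-0.997789)(-625) + (0.761331)(-140) = -488.12 m.

ΔN = -488.1 m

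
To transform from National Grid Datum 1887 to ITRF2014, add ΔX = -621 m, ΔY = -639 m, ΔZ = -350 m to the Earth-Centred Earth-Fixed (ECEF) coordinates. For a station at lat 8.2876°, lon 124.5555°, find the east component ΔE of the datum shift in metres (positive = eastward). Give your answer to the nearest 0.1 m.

At φ = 8.2876°, λ = 124.5555°: sin φ = 0.144142, cos φ = 0.989557, sin λ = 0.823577, cos λ = -0.567204.
ΔE = −sin λ·ΔX + cos λ·ΔY = −(0.823577)·(-621) + (-0.567204)·(-639) = 873.88 m.

ΔE = 873.9 m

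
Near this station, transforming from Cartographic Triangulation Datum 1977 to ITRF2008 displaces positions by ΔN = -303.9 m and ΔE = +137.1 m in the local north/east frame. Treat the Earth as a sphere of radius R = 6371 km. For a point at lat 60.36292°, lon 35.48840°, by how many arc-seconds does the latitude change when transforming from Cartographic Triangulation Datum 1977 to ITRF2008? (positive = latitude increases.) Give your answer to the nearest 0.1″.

On a sphere of radius R, 1 rad of latitude = R, so Δφ = ΔN / R = -303.9 / 6371000 = -4.7701e-05 rad = -9.839″.

Δφ = -9.8″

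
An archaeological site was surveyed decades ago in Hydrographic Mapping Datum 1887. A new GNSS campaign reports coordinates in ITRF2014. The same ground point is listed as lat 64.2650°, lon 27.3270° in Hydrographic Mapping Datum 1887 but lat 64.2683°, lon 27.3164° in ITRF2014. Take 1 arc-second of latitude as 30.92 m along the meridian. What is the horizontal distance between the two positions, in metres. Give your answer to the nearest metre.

630 m

Δφ = 64.2683° − 64.2650° = +0.0033°; Δλ = 27.3164° − 27.3270° = -0.0106°.
1° of latitude = 3600 × 30.92 = 111312 m.
ΔN = Δφ × 111312 = 367.3 m; ΔE = Δλ × 111312 × cos(64.2650°) = -0.0106 × 111312 × 0.434209 = -512.3 m.
Distance = √(ΔE² + ΔN²) = √((-512.3)² + 367.3²) = 630.4 m.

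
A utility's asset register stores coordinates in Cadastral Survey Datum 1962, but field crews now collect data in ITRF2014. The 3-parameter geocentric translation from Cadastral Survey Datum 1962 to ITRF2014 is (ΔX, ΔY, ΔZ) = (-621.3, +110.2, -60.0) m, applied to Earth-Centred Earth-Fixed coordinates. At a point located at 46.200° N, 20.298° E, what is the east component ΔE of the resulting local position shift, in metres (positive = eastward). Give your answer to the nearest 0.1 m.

ΔE = 318.9 m

At φ = 46.200°, λ = 20.298°: sin φ = 0.721760, cos φ = 0.692143, sin λ = 0.346903, cos λ = 0.937901.
ΔE = −sin λ·ΔX + cos λ·ΔY = −(0.346903)·(-621.3) + (0.937901)·(110.2) = 318.89 m.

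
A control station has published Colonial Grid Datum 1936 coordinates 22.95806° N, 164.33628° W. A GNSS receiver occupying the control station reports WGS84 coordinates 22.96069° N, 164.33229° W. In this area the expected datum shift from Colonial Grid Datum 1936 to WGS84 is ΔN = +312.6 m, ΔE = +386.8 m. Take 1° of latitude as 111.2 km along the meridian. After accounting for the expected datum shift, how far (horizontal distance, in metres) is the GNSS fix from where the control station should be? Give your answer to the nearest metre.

30 m

Observed coordinate differences: Δφ = +0.00263°, Δλ = +0.00399°.
Converting to metres (1° lat = 111200 m, cos φ = 0.920791): observed ΔN = 292.5 m, observed ΔE = 408.5 m.
Subtracting the expected shift leaves a residual of 292.5 − (312.6) = -20.1 m north and 408.5 − (386.8) = 21.7 m east.
Residual distance = √((-20.1)² + 21.7²) = 29.6 m.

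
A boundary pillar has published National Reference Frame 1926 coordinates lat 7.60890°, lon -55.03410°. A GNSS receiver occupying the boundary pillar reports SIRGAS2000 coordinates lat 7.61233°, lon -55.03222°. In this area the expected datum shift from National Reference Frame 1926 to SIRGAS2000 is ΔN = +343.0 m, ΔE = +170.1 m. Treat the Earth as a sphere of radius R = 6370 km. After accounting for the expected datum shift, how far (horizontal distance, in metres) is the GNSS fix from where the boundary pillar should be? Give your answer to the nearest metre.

Observed coordinate differences: Δφ = +0.00343°, Δλ = +0.00188°.
Converting to metres (1° lat = 111177 m, cos φ = 0.991195): observed ΔN = 381.3 m, observed ΔE = 207.2 m.
Subtracting the expected shift leaves a residual of 381.3 − (343.0) = 38.3 m north and 207.2 − (170.1) = 37.1 m east.
Residual distance = √(38.3² + 37.1²) = 53.3 m.

53 m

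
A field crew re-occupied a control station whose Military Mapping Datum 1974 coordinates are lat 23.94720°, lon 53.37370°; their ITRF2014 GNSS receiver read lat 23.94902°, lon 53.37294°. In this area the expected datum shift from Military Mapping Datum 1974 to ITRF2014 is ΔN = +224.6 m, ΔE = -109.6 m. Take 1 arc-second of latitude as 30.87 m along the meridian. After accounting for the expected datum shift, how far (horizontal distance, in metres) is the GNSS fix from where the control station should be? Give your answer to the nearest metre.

39 m

Observed coordinate differences: Δφ = +0.00182°, Δλ = -0.00076°.
Converting to metres (1° lat = 111132 m, cos φ = 0.913920): observed ΔN = 202.3 m, observed ΔE = -77.2 m.
Subtracting the expected shift leaves a residual of 202.3 − (224.6) = -22.3 m north and -77.2 − (-109.6) = 32.4 m east.
Residual distance = √((-22.3)² + 32.4²) = 39.4 m.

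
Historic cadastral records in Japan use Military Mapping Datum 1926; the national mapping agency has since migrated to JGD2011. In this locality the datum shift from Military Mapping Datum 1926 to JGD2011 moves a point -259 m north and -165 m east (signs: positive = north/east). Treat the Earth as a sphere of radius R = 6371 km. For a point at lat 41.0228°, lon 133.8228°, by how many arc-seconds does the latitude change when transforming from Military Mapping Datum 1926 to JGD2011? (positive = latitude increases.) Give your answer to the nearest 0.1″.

On a sphere of radius R, 1 rad of latitude = R, so Δφ = ΔN / R = -259.0 / 6371000 = -4.0653e-05 rad = -8.385″.

Δφ = -8.4″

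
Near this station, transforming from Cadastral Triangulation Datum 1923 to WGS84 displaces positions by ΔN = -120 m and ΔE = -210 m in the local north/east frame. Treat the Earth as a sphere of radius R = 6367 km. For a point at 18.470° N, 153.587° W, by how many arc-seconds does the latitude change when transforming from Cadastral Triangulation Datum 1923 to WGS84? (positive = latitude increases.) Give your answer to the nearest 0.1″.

On a sphere of radius R, 1 rad of latitude = R, so Δφ = ΔN / R = -120.0 / 6367000 = -1.8847e-05 rad = -3.888″.

Δφ = -3.9″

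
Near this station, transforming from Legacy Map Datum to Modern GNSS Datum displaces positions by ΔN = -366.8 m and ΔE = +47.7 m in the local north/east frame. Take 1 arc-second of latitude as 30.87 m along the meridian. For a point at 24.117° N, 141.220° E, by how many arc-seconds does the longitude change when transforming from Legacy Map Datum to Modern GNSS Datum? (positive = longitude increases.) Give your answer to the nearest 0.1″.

Δλ = 1.7″

At latitude 24.117°, cos φ = 0.912713.
1″ of longitude at this latitude = 30.87 × cos φ = 28.1754 m, so Δλ = 47.7 / 28.1754 = 1.693″.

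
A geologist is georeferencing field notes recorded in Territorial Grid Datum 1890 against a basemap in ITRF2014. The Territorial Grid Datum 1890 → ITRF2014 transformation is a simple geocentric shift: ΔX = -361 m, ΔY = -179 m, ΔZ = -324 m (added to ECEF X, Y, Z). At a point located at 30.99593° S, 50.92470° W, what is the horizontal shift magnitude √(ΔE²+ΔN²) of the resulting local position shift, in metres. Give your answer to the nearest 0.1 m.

509.0 m

At φ = -30.99593°, λ = -50.92470°: sin φ = -0.514977, cos φ = 0.857204, sin λ = -0.776318, cos λ = 0.630341.
ΔE = −sin λ·ΔX + cos λ·ΔY = −(-0.776318)·(-361) + (0.630341)·(-179) = -393.08 m.
ΔN = −sin φ cos λ·ΔX − sin φ sin λ·ΔY + cos φ·ΔZ = −(-0.514977)(0.630341)(-361) − (-0.514977)(-0.776318)(-179) + (0.857204)(-324) = -323.36 m.
Horizontal magnitude = √(ΔE² + ΔN²) = √((-393.08)² + (-323.36)²) = 508.99 m.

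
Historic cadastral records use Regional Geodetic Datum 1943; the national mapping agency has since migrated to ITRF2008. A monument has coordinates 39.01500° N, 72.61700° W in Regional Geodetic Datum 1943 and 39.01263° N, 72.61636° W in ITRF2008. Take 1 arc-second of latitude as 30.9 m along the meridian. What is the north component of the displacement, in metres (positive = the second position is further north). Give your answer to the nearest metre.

ΔN = -264 m

Δφ = 39.01263° − 39.01500° = -0.00237°; Δλ = -72.61636° − -72.61700° = +0.00064°.
1° of latitude = 3600 × 30.90 = 111240 m.
ΔN = Δφ × 111240 = -263.6 m; ΔE = Δλ × 111240 × cos(39.01500°) = +0.00064 × 111240 × 0.776981 = 55.3 m.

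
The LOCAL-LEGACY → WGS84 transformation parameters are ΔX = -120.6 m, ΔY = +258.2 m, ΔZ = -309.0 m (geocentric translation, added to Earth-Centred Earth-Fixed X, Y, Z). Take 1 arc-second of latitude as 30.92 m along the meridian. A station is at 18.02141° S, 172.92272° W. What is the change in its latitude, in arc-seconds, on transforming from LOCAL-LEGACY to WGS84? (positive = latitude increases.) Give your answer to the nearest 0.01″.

Δφ = -8.62″

sin φ = -0.309372, cos φ = 0.950941, sin λ = -0.123208, cos λ = -0.992381.
North component: ΔN = −sin φ cos λ·ΔX − sin φ sin λ·ΔY + cos φ·ΔZ = −(-0.309372)(-0.992381)(-120.6) − (-0.309372)(-0.123208)(258.2) + (0.950941)(-309.0) = -266.66 m.
1° of latitude spans 3600 × 30.92 = 111312 m, so Δφ = -266.66 / 111312 × 3600 = -8.624″.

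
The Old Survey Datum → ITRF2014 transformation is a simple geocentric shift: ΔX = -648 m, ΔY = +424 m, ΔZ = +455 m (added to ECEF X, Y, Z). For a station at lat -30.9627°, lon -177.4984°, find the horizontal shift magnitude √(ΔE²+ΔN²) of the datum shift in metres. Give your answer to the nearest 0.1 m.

At φ = -30.9627°, λ = -177.4984°: sin φ = -0.514480, cos φ = 0.857502, sin λ = -0.043647, cos λ = -0.999047.
ΔE = −sin λ·ΔX + cos λ·ΔY = −(-0.043647)·(-648) + (-0.999047)·(424) = -451.88 m.
ΔN = −sin φ cos λ·ΔX − sin φ sin λ·ΔY + cos φ·ΔZ = −(-0.514480)(-0.999047)(-648) − (-0.514480)(-0.043647)(424) + (0.857502)(455) = 713.71 m.
Horizontal magnitude = √(ΔE² + ΔN²) = √((-451.88)² + 713.71²) = 844.73 m.

844.7 m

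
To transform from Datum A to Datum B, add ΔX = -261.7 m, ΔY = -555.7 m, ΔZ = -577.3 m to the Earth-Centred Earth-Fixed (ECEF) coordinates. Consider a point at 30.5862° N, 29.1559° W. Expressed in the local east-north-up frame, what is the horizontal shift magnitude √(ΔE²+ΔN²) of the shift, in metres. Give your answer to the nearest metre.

803 m

The local east axis at (φ, λ) is (−sin λ, cos λ, 0), so ΔE = −sin(-29.1559°)·(-261.7) + cos(-29.1559°)·(-555.7) = -612.79 m.
The local north axis is (−sin φ cos λ, −sin φ sin λ, cos φ), giving ΔN = 116.290 − 137.757 − 496.977 = -518.44 m.
Horizontal magnitude = √(ΔE² + ΔN²) = √((-612.79)² + (-518.44)²) = 802.68 m.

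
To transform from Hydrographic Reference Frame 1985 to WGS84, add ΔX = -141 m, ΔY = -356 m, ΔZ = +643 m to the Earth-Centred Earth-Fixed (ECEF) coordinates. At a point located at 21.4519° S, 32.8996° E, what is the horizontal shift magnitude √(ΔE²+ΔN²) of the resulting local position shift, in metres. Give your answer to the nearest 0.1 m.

At φ = -21.4519°, λ = 32.8996°: sin φ = -0.365720, cos φ = 0.930725, sin λ = 0.543169, cos λ = 0.839624.
ΔE = −sin λ·ΔX + cos λ·ΔY = −(0.543169)·(-141) + (0.839624)·(-356) = -222.32 m.
ΔN = −sin φ cos λ·ΔX − sin φ sin λ·ΔY + cos φ·ΔZ = −(-0.365720)(0.839624)(-141) − (-0.365720)(0.543169)(-356) + (0.930725)(643) = 484.44 m.
Horizontal magnitude = √(ΔE² + ΔN²) = √((-222.32)² + 484.44²) = 533.02 m.

533.0 m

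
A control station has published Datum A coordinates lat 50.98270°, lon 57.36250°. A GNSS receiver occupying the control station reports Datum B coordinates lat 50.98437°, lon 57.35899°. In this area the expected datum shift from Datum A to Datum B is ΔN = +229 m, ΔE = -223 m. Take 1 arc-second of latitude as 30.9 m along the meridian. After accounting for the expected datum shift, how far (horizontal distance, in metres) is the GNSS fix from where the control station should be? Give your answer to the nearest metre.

49 m

Observed coordinate differences: Δφ = +0.00167°, Δλ = -0.00351°.
Converting to metres (1° lat = 111240 m, cos φ = 0.629555): observed ΔN = 185.8 m, observed ΔE = -245.8 m.
Subtracting the expected shift leaves a residual of 185.8 − (229) = -43.2 m north and -245.8 − (-223) = -22.8 m east.
Residual distance = √((-43.2)² + (-22.8)²) = 48.9 m.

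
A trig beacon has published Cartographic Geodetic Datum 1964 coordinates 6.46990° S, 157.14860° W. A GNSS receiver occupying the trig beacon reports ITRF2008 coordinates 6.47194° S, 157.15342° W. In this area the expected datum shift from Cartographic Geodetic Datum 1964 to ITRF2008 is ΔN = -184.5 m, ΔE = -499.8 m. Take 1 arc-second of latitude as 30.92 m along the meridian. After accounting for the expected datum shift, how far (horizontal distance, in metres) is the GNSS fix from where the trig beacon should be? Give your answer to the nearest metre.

Observed coordinate differences: Δφ = -0.00204°, Δλ = -0.00482°.
Converting to metres (1° lat = 111312 m, cos φ = 0.993631): observed ΔN = -227.1 m, observed ΔE = -533.1 m.
Subtracting the expected shift leaves a residual of -227.1 − (-184.5) = -42.6 m north and -533.1 − (-499.8) = -33.3 m east.
Residual distance = √((-42.6)² + (-33.3)²) = 54.1 m.

54 m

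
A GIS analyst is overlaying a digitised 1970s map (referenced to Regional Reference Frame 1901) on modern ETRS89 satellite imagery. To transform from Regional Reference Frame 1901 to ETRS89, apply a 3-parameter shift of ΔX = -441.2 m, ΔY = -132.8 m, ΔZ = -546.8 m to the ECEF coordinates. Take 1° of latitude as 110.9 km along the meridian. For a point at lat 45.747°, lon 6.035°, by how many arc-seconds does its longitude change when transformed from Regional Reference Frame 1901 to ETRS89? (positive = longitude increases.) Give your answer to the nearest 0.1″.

Δλ = -4.0″

sin φ = 0.716265, cos φ = 0.697828, sin λ = 0.105136, cos λ = 0.994458.
East component: ΔE = −sin λ·ΔX + cos λ·ΔY = −(0.105136)(-441.2) + (0.994458)(-132.8) = -85.68 m.
1° of latitude spans 110900 m; at latitude φ, 1° of longitude spans that × cos φ = 77389.1 m, so Δλ = -85.68 / 77389.1 × 3600 = -3.986″.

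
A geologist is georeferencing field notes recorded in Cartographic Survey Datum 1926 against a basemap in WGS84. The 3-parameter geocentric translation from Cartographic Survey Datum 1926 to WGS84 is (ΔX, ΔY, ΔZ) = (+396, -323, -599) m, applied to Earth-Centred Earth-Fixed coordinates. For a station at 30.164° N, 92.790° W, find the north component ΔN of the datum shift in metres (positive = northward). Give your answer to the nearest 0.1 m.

ΔN = -670.3 m

At φ = 30.164°, λ = -92.790°: sin φ = 0.502477, cos φ = 0.864591, sin λ = -0.998815, cos λ = -0.048675.
ΔN = −sin φ cos λ·ΔX − sin φ sin λ·ΔY + cos φ·ΔZ = −(0.502477)(-0.048675)(396) − (0.502477)(-0.998815)(-323) + (0.864591)(-599) = -670.31 m.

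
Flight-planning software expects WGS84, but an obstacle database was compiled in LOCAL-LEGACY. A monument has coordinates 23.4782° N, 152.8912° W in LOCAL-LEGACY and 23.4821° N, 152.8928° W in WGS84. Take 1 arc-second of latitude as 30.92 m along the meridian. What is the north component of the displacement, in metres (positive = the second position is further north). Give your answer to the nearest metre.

ΔN = 434 m

Δφ = 23.4821° − 23.4782° = +0.0039°; Δλ = -152.8928° − -152.8912° = -0.0016°.
1° of latitude = 3600 × 30.92 = 111312 m.
ΔN = Δφ × 111312 = 434.1 m; ΔE = Δλ × 111312 × cos(23.4782°) = -0.0016 × 111312 × 0.917212 = -163.4 m.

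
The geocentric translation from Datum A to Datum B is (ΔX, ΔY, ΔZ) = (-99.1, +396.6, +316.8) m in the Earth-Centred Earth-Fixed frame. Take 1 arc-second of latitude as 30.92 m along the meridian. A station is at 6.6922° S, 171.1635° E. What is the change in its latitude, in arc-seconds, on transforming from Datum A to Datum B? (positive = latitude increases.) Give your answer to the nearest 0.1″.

Δφ = 10.8″

sin φ = -0.116536, cos φ = 0.993187, sin λ = 0.153615, cos λ = -0.988131.
North component: ΔN = −sin φ cos λ·ΔX − sin φ sin λ·ΔY + cos φ·ΔZ = −(-0.116536)(-0.988131)(-99.1) − (-0.116536)(0.153615)(396.6) + (0.993187)(316.8) = 333.15 m.
1° of latitude spans 3600 × 30.92 = 111312 m, so Δφ = 333.15 / 111312 × 3600 = 10.775″.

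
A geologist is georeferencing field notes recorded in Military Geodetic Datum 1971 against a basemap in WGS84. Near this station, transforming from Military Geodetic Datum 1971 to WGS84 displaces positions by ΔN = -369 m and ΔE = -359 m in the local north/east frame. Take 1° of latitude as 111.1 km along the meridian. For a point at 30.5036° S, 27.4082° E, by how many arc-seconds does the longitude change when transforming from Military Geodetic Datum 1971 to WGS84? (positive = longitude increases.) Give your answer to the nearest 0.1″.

Δλ = -13.5″

At latitude -30.5036°, cos φ = 0.861597.
1° of longitude at this latitude = 111.1 × cos φ = 95.72 km, so Δλ = -359.0 / 95723.5 = -0.0037504° = -13.501″.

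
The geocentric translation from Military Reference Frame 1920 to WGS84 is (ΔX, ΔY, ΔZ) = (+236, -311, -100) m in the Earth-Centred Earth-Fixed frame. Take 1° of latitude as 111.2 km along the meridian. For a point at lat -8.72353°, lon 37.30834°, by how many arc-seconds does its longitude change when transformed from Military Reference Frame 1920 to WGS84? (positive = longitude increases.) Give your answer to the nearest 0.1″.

Δλ = -12.8″

sin φ = -0.151667, cos φ = 0.988432, sin λ = 0.606104, cos λ = 0.795385.
East component: ΔE = −sin λ·ΔX + cos λ·ΔY = −(0.606104)(236) + (0.795385)(-311) = -390.41 m.
1° of latitude spans 111200 m; at latitude φ, 1° of longitude spans that × cos φ = 109913.6 m, so Δλ = -390.41 / 109913.6 × 3600 = -12.787″.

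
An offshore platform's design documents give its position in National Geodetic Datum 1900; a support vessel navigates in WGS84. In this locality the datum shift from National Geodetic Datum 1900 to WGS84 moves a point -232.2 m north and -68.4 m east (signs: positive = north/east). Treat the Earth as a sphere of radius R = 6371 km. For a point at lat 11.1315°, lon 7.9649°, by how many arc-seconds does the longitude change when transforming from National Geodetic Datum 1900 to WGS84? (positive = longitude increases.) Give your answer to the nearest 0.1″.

At latitude 11.1315°, cos φ = 0.981187.
One radian of longitude at latitude φ spans R cos φ, so Δλ = ΔE / (R cos φ) = -68.4 / (6371000 × 0.981187) = -1.0942e-05 rad = -2.257″.

Δλ = -2.3″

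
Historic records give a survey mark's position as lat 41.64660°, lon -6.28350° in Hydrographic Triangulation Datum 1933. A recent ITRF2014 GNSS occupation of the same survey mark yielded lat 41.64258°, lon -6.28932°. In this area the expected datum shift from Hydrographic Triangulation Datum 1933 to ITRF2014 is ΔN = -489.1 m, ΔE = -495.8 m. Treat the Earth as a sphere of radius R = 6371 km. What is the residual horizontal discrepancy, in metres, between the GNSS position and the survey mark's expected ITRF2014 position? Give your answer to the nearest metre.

Observed coordinate differences: Δφ = -0.00402°, Δλ = -0.00582°.
Converting to metres (1° lat = 111195 m, cos φ = 0.747258): observed ΔN = -447.0 m, observed ΔE = -483.6 m.
Subtracting the expected shift leaves a residual of -447.0 − (-489.1) = 42.1 m north and -483.6 − (-495.8) = 12.2 m east.
Residual distance = √(42.1² + 12.2²) = 43.8 m.

44 m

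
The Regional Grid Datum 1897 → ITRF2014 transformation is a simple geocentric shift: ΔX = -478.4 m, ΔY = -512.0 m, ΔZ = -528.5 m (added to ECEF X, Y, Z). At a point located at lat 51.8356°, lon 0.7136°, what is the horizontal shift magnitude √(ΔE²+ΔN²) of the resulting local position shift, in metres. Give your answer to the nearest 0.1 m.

The local east axis at (φ, λ) is (−sin λ, cos λ, 0), so ΔE = −sin(0.7136°)·(-478.4) + cos(0.7136°)·(-512.0) = -506.00 m.
The local north axis is (−sin φ cos λ, −sin φ sin λ, cos φ), giving ΔN = 376.109 + 5.014 − 326.571 = 54.55 m.
Horizontal magnitude = √(ΔE² + ΔN²) = √((-506.00)² + 54.55²) = 508.93 m.

508.9 m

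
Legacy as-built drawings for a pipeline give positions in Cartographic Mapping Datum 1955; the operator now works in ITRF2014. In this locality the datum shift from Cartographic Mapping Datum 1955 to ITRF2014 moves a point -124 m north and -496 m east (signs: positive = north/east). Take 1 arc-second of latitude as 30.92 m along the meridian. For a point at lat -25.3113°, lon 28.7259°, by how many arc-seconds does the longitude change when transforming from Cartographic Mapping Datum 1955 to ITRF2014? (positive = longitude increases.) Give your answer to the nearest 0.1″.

At latitude -25.3113°, cos φ = 0.903998.
1″ of longitude at this latitude = 30.92 × cos φ = 27.9516 m, so Δλ = -496.0 / 27.9516 = -17.745″.

Δλ = -17.7″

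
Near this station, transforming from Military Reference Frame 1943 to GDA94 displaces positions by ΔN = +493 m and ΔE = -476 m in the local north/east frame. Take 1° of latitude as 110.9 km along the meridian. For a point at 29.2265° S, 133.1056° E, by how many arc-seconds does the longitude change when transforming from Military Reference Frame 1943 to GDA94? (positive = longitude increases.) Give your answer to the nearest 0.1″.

At latitude -29.2265°, cos φ = 0.872696.
1° of longitude at this latitude = 110.9 × cos φ = 96.78 km, so Δλ = -476.0 / 96782.0 = -0.0049183° = -17.706″.

Δλ = -17.7″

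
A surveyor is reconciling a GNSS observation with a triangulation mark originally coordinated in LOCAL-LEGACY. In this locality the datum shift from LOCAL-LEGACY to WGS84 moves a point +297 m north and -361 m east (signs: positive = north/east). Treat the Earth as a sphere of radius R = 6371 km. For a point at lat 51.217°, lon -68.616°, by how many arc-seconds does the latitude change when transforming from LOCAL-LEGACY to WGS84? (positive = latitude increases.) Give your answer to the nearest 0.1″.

Δφ = 9.6″

On a sphere of radius R, 1 rad of latitude = R, so Δφ = ΔN / R = 297.0 / 6371000 = 4.6617e-05 rad = 9.616″.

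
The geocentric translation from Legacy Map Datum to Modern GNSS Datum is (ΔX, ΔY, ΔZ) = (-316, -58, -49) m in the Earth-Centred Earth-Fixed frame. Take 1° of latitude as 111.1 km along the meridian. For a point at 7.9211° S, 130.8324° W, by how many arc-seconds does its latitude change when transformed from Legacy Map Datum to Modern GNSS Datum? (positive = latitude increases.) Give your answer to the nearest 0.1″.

Δφ = -0.5″

sin φ = -0.137809, cos φ = 0.990459, sin λ = -0.756625, cos λ = -0.653849.
North component: ΔN = −sin φ cos λ·ΔX − sin φ sin λ·ΔY + cos φ·ΔZ = −(-0.137809)(-0.653849)(-316) − (-0.137809)(-0.756625)(-58) + (0.990459)(-49) = -14.01 m.
1° of latitude spans 111100 m, so Δφ = -14.01 / 111100 × 3600 = -0.454″.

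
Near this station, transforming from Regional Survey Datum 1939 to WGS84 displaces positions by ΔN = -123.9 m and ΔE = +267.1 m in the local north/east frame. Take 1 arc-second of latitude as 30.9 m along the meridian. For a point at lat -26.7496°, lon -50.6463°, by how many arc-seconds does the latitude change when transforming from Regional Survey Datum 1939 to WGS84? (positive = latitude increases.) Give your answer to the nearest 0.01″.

1″ of latitude = 30.90 m, so Δφ = -123.9 / 30.90 = -4.010″.

Δφ = -4.01″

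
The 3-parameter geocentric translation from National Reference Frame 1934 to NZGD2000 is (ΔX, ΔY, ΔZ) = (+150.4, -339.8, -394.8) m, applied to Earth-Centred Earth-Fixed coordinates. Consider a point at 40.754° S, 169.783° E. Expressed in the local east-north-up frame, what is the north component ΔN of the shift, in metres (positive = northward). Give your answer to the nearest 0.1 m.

ΔN = -435.0 m

At φ = -40.754°, λ = 169.783°: sin φ = -0.652813, cos φ = 0.757519, sin λ = 0.177377, cos λ = -0.984143.
ΔN = −sin φ cos λ·ΔX − sin φ sin λ·ΔY + cos φ·ΔZ = −(-0.652813)(-0.984143)(150.4) − (-0.652813)(0.177377)(-339.8) + (0.757519)(-394.8) = -435.04 m.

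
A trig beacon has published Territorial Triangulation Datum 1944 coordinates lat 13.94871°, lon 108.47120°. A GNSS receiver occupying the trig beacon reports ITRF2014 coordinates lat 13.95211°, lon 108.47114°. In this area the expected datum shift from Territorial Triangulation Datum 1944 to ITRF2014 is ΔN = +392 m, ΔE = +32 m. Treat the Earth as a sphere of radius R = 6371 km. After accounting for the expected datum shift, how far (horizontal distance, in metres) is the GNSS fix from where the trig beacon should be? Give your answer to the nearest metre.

Observed coordinate differences: Δφ = +0.00340°, Δλ = -0.00006°.
Converting to metres (1° lat = 111195 m, cos φ = 0.970512): observed ΔN = 378.1 m, observed ΔE = -6.5 m.
Subtracting the expected shift leaves a residual of 378.1 − (392) = -13.9 m north and -6.5 − (32) = -38.5 m east.
Residual distance = √((-13.9)² + (-38.5)²) = 40.9 m.

41 m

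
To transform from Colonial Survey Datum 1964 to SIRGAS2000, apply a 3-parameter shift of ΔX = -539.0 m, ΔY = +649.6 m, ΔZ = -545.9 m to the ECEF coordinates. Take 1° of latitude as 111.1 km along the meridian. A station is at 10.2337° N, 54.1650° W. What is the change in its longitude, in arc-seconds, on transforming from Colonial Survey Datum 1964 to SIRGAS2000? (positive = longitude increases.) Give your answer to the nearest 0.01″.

Δλ = -1.87″

sin φ = 0.177664, cos φ = 0.984091, sin λ = -0.810706, cos λ = 0.585453.
East component: ΔE = −sin λ·ΔX + cos λ·ΔY = −(-0.810706)(-539.0) + (0.585453)(649.6) = -56.66 m.
1° of latitude spans 111100 m; at latitude φ, 1° of longitude spans that × cos φ = 109332.5 m, so Δλ = -56.66 / 109332.5 × 3600 = -1.866″.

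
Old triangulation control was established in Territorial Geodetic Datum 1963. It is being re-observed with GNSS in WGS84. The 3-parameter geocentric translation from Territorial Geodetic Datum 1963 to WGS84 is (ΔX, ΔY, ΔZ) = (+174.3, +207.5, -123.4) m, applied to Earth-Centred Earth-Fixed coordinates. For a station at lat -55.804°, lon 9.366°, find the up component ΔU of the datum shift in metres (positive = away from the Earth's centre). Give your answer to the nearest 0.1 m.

ΔU = 217.7 m

The local up (radial) axis is (cos φ cos λ, cos φ sin λ, sin φ), giving ΔU = 96.655 + 18.979 + 102.067 = 217.70 m.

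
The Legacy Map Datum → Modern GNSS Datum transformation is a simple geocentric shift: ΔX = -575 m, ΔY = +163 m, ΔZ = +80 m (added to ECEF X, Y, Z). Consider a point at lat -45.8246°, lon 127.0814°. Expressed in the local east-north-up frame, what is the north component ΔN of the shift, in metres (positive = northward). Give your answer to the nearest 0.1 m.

At φ = -45.8246°, λ = 127.0814°: sin φ = -0.717210, cos φ = 0.696857, sin λ = 0.797780, cos λ = -0.602949.
ΔN = −sin φ cos λ·ΔX − sin φ sin λ·ΔY + cos φ·ΔZ = −(-0.717210)(-0.602949)(-575) − (-0.717210)(0.797780)(163) + (0.696857)(80) = 397.67 m.

ΔN = 397.7 m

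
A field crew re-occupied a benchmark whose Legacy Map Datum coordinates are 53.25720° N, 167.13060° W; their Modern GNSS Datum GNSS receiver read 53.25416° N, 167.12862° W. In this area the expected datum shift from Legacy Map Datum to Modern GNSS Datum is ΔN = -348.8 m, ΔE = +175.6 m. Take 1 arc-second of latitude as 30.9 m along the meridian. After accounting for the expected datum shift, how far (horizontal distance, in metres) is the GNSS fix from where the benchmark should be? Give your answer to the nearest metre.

Observed coordinate differences: Δφ = -0.00304°, Δλ = +0.00198°.
Converting to metres (1° lat = 111240 m, cos φ = 0.598224): observed ΔN = -338.2 m, observed ΔE = 131.8 m.
Subtracting the expected shift leaves a residual of -338.2 − (-348.8) = 10.6 m north and 131.8 − (175.6) = -43.8 m east.
Residual distance = √(10.6² + (-43.8)²) = 45.1 m.

45 m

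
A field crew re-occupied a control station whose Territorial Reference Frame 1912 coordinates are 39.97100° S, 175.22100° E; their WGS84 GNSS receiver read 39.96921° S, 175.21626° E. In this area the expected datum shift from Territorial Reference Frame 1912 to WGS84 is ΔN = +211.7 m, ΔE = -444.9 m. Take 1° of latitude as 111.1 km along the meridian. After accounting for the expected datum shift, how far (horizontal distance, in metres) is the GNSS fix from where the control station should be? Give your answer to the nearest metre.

Observed coordinate differences: Δφ = +0.00179°, Δλ = -0.00474°.
Converting to metres (1° lat = 111100 m, cos φ = 0.766370): observed ΔN = 198.9 m, observed ΔE = -403.6 m.
Subtracting the expected shift leaves a residual of 198.9 − (211.7) = -12.8 m north and -403.6 − (-444.9) = 41.3 m east.
Residual distance = √((-12.8)² + 41.3²) = 43.3 m.

43 m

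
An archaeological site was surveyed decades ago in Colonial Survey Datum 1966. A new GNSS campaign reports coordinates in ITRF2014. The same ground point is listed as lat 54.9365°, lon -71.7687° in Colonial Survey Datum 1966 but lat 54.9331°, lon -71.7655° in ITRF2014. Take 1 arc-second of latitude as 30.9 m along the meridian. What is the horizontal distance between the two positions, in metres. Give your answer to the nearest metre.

Δφ = 54.9331° − 54.9365° = -0.0034°; Δλ = -71.7655° − -71.7687° = +0.0032°.
1° of latitude = 3600 × 30.90 = 111240 m.
ΔN = Δφ × 111240 = -378.2 m; ΔE = Δλ × 111240 × cos(54.9365°) = +0.0032 × 111240 × 0.574484 = 204.5 m.
Distance = √(ΔE² + ΔN²) = √(204.5² + (-378.2)²) = 430.0 m.

430 m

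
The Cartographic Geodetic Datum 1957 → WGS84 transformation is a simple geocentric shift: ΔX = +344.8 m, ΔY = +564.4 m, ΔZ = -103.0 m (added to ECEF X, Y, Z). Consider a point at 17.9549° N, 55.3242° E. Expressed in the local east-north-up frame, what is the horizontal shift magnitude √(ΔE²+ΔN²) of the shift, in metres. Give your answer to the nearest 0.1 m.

The local east axis at (φ, λ) is (−sin λ, cos λ, 0), so ΔE = −sin(55.3242°)·344.8 + cos(55.3242°)·564.4 = 37.55 m.
The local north axis is (−sin φ cos λ, −sin φ sin λ, cos φ), giving ΔN = -60.472 − 143.084 − 97.984 = -301.54 m.
Horizontal magnitude = √(ΔE² + ΔN²) = √(37.55² + (-301.54)²) = 303.87 m.

303.9 m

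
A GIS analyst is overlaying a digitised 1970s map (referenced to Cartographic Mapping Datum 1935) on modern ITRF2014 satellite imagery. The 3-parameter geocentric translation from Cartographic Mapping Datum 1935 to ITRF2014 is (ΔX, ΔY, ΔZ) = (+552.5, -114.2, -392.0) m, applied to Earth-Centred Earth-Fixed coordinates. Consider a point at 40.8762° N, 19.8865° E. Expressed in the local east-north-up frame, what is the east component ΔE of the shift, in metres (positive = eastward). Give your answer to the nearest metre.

The local east axis at (φ, λ) is (−sin λ, cos λ, 0), so ΔE = −sin(19.8865°)·552.5 + cos(19.8865°)·(-114.2) = -295.33 m.

ΔE = -295 m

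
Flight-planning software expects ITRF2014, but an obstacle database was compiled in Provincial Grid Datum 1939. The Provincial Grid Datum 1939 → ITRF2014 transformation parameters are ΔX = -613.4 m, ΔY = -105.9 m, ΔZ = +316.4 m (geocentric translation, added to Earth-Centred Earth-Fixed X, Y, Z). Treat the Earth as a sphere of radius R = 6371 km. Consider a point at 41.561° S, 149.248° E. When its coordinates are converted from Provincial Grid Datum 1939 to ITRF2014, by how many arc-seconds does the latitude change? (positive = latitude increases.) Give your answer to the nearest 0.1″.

Δφ = 17.8″

sin φ = -0.663417, cos φ = 0.748250, sin λ = 0.511323, cos λ = -0.859389.
North component: ΔN = −sin φ cos λ·ΔX − sin φ sin λ·ΔY + cos φ·ΔZ = −(-0.663417)(-0.859389)(-613.4) − (-0.663417)(0.511323)(-105.9) + (0.748250)(316.4) = 550.54 m.
1° of latitude spans πR/180 = 111195 m, so Δφ = 550.54 / 111195 × 3600 = 17.824″.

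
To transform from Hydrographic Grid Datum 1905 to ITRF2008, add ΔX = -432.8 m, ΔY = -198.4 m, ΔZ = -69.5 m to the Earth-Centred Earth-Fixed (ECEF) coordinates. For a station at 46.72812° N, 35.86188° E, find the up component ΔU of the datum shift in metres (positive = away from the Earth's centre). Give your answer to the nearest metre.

The local up (radial) axis is (cos φ cos λ, cos φ sin λ, sin φ), giving ΔU = -240.429 − 79.671 − 50.604 = -370.70 m.

ΔU = -371 m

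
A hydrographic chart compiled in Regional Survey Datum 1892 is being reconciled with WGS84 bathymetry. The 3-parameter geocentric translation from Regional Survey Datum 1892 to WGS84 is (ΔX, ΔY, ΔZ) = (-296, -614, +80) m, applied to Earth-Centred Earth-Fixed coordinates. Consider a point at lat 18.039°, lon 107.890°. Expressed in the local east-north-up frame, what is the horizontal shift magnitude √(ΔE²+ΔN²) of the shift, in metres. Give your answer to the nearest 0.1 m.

523.0 m

At φ = 18.039°, λ = 107.890°: sin φ = 0.309664, cos φ = 0.950846, sin λ = 0.951648, cos λ = -0.307191.
ΔE = −sin λ·ΔX + cos λ·ΔY = −(0.951648)·(-296) + (-0.307191)·(-614) = 470.30 m.
ΔN = −sin φ cos λ·ΔX − sin φ sin λ·ΔY + cos φ·ΔZ = −(0.309664)(-0.307191)(-296) − (0.309664)(0.951648)(-614) + (0.950846)(80) = 228.85 m.
Horizontal magnitude = √(ΔE² + ΔN²) = √(470.30² + 228.85²) = 523.03 m.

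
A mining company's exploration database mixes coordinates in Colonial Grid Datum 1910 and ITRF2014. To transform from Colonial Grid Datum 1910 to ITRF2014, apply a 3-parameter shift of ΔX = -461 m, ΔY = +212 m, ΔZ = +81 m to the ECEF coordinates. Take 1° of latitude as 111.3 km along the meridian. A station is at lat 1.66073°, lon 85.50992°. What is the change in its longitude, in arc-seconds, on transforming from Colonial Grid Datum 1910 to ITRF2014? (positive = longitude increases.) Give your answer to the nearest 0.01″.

sin φ = 0.028981, cos φ = 0.999580, sin λ = 0.996931, cos λ = 0.078286.
East component: ΔE = −sin λ·ΔX + cos λ·ΔY = −(0.996931)(-461) + (0.078286)(212) = 476.18 m.
1° of latitude spans 111300 m; at latitude φ, 1° of longitude spans that × cos φ = 111253.2 m, so Δλ = 476.18 / 111253.2 × 3600 = 15.409″.

Δλ = 15.41″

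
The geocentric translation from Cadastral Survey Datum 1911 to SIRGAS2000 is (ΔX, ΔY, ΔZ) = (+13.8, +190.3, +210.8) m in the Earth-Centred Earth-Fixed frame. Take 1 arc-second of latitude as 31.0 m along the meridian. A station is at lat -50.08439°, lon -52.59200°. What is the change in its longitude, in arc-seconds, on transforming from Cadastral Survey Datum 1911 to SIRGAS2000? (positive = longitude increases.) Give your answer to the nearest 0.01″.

Δλ = 6.36″

sin φ = -0.766990, cos φ = 0.641659, sin λ = -0.794330, cos λ = 0.607487.
East component: ΔE = −sin λ·ΔX + cos λ·ΔY = −(-0.794330)(13.8) + (0.607487)(190.3) = 126.57 m.
1° of latitude spans 3600 × 31.00 = 111600 m; at latitude φ, 1° of longitude spans that × cos φ = 71609.1 m, so Δλ = 126.57 / 71609.1 × 3600 = 6.363″.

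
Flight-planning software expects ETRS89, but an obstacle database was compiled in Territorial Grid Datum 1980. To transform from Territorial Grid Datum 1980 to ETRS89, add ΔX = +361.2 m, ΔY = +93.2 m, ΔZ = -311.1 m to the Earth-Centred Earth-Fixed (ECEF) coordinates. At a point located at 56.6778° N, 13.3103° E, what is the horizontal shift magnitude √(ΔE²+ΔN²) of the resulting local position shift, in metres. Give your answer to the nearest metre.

The local east axis at (φ, λ) is (−sin λ, cos λ, 0), so ΔE = −sin(13.3103°)·361.2 + cos(13.3103°)·93.2 = 7.54 m.
The local north axis is (−sin φ cos λ, −sin φ sin λ, cos φ), giving ΔN = -293.709 − 17.929 − 170.902 = -482.54 m.
Horizontal magnitude = √(ΔE² + ΔN²) = √(7.54² + (-482.54)²) = 482.60 m.

483 m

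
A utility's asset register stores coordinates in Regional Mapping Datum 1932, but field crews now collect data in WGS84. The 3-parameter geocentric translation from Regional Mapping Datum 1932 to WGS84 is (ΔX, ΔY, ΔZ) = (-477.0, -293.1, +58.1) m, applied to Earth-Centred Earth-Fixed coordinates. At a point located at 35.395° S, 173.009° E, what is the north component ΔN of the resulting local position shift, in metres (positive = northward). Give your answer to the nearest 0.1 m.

ΔN = 300.9 m

At φ = -35.395°, λ = 173.009°: sin φ = -0.579210, cos φ = 0.815178, sin λ = 0.121713, cos λ = -0.992565.
ΔN = −sin φ cos λ·ΔX − sin φ sin λ·ΔY + cos φ·ΔZ = −(-0.579210)(-0.992565)(-477.0) − (-0.579210)(0.121713)(-293.1) + (0.815178)(58.1) = 300.93 m.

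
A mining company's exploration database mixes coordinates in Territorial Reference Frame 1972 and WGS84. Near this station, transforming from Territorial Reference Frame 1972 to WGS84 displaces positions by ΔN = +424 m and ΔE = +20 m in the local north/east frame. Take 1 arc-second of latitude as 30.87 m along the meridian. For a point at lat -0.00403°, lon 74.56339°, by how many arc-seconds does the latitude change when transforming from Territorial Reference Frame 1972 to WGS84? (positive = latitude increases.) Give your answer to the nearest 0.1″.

Δφ = 13.7″

1″ of latitude = 30.87 m, so Δφ = 424.0 / 30.87 = 13.735″.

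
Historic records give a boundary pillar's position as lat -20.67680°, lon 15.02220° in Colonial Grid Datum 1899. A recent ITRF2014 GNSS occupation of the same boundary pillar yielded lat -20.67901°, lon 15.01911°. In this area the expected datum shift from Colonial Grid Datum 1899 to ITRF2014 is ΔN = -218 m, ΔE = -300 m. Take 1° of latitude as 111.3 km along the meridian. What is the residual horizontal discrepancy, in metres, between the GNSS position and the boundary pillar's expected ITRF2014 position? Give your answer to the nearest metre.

Observed coordinate differences: Δφ = -0.00221°, Δλ = -0.00309°.
Converting to metres (1° lat = 111300 m, cos φ = 0.935587): observed ΔN = -246.0 m, observed ΔE = -321.8 m.
Subtracting the expected shift leaves a residual of -246.0 − (-218) = -28.0 m north and -321.8 − (-300) = -21.8 m east.
Residual distance = √((-28.0)² + (-21.8)²) = 35.4 m.

35 m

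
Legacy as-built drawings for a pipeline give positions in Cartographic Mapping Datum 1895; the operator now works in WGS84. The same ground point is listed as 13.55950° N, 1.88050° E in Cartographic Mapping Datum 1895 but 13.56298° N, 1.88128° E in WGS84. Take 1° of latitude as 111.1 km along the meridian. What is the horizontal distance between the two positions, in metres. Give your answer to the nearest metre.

396 m

Δφ = 13.56298° − 13.55950° = +0.00348°; Δλ = 1.88128° − 1.88050° = +0.00078°.
ΔN = Δφ × 111100 = 386.6 m; ΔE = Δλ × 111100 × cos(13.55950°) = +0.00078 × 111100 × 0.972127 = 84.2 m.
Distance = √(ΔE² + ΔN²) = √(84.2² + 386.6²) = 395.7 m.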